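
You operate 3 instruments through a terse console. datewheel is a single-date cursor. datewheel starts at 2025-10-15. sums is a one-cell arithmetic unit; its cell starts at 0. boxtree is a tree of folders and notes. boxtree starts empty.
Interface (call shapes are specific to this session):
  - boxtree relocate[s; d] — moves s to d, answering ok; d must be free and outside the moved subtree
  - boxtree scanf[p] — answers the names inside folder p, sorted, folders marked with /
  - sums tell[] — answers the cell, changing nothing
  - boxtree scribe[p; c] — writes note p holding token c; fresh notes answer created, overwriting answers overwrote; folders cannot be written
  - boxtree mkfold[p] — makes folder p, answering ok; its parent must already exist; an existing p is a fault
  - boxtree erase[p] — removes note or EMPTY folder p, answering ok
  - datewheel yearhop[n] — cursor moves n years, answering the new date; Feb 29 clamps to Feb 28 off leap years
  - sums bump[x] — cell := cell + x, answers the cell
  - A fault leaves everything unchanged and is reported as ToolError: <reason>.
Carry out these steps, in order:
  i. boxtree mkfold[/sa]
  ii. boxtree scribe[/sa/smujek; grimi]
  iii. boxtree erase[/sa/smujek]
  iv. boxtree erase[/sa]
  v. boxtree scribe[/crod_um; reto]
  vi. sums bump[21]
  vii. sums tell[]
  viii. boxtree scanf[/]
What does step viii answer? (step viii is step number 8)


Do: boxtree mkfold[p='/sa']
See: ok
Do: boxtree scribe[p='/sa/smujek'; c='grimi']
See: created
Do: boxtree erase[p='/sa/smujek']
See: ok
Do: boxtree erase[p='/sa']
See: ok
Do: boxtree scribe[p='/crod_um'; c='reto']
See: created
Do: sums bump[x='21']
See: 21
Do: sums tell[]
See: 21
Do: boxtree scanf[p='/']
See: [crod_um]

Answer: [crod_um]


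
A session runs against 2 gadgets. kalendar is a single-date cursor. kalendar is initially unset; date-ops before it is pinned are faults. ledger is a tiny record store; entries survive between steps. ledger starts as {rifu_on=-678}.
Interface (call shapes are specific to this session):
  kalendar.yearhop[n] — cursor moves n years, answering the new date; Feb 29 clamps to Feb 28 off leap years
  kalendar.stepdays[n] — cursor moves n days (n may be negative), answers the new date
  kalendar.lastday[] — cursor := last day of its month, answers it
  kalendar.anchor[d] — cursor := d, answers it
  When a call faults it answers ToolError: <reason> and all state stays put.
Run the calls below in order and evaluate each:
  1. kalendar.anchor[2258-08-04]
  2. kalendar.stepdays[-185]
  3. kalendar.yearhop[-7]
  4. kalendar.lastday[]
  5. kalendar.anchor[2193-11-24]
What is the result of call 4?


Answer: 2251-01-31

Derivation:
I use kalendar.anchor with 2258-08-04, and get 2258-08-04.
Now I run kalendar.stepdays with -185, → 2258-01-31.
I use kalendar.yearhop with -7, and see 2251-01-31.
Now I run kalendar.lastday, and observe 2251-01-31.
Then kalendar.anchor with 2193-11-24, — result: 2193-11-24.


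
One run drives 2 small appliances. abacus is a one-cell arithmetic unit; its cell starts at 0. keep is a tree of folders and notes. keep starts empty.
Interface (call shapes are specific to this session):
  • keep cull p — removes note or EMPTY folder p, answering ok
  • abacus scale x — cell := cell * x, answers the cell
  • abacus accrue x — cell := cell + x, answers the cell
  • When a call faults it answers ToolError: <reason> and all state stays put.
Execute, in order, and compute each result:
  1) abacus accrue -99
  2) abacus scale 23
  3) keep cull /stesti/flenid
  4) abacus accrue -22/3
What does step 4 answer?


>> abacus accrue(x→-99)
<< -99
>> abacus scale(x→23)
<< -2277
>> keep cull(p→/stesti/flenid)
<< ToolError: not found
>> abacus accrue(x→-22/3)
<< -6853/3

Answer: -6853/3


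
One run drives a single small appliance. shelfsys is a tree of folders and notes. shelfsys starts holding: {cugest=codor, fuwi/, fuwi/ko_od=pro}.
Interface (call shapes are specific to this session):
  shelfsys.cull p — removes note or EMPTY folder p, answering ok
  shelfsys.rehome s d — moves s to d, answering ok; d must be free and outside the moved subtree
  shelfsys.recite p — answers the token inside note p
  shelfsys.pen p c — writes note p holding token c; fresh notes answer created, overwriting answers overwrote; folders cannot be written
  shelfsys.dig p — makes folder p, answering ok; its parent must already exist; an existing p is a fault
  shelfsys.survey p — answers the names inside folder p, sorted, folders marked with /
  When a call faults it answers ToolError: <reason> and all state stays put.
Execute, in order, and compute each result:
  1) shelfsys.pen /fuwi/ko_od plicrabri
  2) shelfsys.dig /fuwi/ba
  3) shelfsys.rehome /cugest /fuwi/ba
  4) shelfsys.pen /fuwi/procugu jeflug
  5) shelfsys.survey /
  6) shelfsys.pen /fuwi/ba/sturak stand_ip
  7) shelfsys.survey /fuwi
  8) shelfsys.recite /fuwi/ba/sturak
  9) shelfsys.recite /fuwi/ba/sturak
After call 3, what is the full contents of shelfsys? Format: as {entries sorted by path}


Answer: {cugest=codor, fuwi/, fuwi/ba/, fuwi/ko_od=plicrabri}

Derivation:
% 1. shelfsys.pen(p: /fuwi/ko_od, c: plicrabri) == overwrote
% 2. shelfsys.dig(p: /fuwi/ba) == ok
% 3. shelfsys.rehome(s: /cugest, d: /fuwi/ba) == ToolError: exists
% 4. shelfsys.pen(p: /fuwi/procugu, c: jeflug) == created
% 5. shelfsys.survey(p: /) == [cugest, fuwi/]
% 6. shelfsys.pen(p: /fuwi/ba/sturak, c: stand_ip) == created
% 7. shelfsys.survey(p: /fuwi) == [ba/, ko_od, procugu]
% 8. shelfsys.recite(p: /fuwi/ba/sturak) == stand_ip
% 9. shelfsys.recite(p: /fuwi/ba/sturak) == stand_ip


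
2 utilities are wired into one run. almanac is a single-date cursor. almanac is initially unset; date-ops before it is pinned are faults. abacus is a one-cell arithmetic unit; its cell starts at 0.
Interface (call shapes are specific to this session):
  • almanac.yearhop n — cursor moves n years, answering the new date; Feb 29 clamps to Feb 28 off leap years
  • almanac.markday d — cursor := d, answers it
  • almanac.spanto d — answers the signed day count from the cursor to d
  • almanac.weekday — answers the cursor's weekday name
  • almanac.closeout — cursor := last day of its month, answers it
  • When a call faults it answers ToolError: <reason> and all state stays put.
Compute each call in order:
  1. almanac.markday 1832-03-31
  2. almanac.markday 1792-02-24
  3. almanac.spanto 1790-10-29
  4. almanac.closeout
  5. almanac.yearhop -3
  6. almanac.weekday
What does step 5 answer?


Step: almanac.markday[d→1832-03-31]
Result: 1832-03-31
Step: almanac.markday[d→1792-02-24]
Result: 1792-02-24
Step: almanac.spanto[d→1790-10-29]
Result: -483
Step: almanac.closeout[]
Result: 1792-02-29
Step: almanac.yearhop[n→-3]
Result: 1789-02-28
Step: almanac.weekday[]
Result: Saturday

Answer: 1789-02-28


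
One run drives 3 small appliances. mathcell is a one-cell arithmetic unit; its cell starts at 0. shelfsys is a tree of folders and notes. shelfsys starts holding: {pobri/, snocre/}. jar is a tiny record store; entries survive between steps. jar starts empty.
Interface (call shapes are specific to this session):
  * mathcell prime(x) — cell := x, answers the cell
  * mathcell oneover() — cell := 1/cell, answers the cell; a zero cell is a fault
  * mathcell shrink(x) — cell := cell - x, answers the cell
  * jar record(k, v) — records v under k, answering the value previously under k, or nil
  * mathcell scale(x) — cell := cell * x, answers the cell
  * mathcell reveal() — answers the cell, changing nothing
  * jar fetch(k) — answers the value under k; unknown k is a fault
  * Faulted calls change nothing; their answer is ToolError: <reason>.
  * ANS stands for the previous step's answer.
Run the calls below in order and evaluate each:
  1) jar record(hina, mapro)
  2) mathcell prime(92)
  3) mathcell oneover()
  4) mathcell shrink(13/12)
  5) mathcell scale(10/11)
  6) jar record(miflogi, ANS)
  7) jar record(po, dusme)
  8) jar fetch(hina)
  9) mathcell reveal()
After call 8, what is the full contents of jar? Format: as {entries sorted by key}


Answer: {hina=mapro, miflogi=-740/759, po=dusme}

Derivation:
// jar record(k='hina', v='mapro') == nil
// mathcell prime(x='92') == 92
// mathcell oneover() == 1/92
// mathcell shrink(x='13/12') == -74/69
// mathcell scale(x='10/11') == -740/759
// jar record(k='miflogi', v='ANS') == nil
// jar record(k='po', v='dusme') == nil
// jar fetch(k='hina') == mapro
// mathcell reveal() == -740/759


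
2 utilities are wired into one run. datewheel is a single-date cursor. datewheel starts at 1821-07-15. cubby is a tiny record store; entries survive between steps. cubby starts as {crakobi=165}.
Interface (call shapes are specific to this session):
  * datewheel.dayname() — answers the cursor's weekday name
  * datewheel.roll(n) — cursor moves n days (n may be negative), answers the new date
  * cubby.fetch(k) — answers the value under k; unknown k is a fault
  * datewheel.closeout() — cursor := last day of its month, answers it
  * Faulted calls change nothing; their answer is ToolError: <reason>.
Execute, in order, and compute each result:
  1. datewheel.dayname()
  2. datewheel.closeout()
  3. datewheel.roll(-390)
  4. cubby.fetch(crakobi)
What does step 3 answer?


Answer: 1820-07-06

Derivation:
# 1. datewheel.dayname() == Sunday
# 2. datewheel.closeout() == 1821-07-31
# 3. datewheel.roll(n→-390) == 1820-07-06
# 4. cubby.fetch(k→crakobi) == 165


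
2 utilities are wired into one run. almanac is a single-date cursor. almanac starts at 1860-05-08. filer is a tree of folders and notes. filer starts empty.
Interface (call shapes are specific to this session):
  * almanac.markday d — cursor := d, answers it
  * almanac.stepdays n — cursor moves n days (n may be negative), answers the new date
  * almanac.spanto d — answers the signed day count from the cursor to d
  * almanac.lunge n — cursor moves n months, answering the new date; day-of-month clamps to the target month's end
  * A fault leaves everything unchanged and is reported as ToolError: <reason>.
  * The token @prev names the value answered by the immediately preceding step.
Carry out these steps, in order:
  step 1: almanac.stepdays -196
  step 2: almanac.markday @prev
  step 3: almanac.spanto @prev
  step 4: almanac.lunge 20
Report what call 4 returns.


·→ almanac.stepdays(-196)
·← 1859-10-25
·→ almanac.markday(@prev)
·← 1859-10-25
·→ almanac.spanto(@prev)
·← 0
·→ almanac.lunge(20)
·← 1861-06-25

Answer: 1861-06-25


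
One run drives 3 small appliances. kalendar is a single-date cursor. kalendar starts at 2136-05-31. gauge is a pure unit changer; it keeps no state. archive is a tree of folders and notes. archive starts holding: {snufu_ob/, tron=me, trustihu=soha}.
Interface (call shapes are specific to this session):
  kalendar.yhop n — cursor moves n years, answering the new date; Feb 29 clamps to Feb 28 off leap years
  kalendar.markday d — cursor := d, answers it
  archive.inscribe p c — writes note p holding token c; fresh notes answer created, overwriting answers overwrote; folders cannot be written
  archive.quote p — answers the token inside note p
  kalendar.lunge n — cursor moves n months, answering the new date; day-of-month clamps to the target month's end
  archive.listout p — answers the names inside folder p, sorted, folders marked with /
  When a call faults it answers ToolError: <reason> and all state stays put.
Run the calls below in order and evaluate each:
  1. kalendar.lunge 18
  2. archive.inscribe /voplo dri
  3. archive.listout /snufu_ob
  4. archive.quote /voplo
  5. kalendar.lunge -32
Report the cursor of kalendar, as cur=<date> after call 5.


Step: lunge[18]
Result: 2137-11-30
Step: inscribe[/voplo; dri]
Result: created
Step: listout[/snufu_ob]
Result: []
Step: quote[/voplo]
Result: dri
Step: lunge[-32]
Result: 2135-03-30

Answer: cur=2135-03-30


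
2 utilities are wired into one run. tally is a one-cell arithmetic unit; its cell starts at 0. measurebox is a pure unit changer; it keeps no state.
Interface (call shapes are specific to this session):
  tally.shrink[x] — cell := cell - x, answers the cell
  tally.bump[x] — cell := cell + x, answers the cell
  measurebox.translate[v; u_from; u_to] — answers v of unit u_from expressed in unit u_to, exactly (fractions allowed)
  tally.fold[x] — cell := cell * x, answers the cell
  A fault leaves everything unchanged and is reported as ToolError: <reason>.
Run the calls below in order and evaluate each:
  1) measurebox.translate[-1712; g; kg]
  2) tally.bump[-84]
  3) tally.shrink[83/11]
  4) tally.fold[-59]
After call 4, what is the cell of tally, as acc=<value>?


Answer: acc=59413/11

Derivation:
I invoke measurebox.translate using v='-1712', u_from='g', u_to='kg', and get -214/125.
I call tally.bump using x='-84', which returns -84.
Then tally.shrink using x='83/11', → -1007/11.
I invoke tally.fold using x='-59', and get 59413/11.


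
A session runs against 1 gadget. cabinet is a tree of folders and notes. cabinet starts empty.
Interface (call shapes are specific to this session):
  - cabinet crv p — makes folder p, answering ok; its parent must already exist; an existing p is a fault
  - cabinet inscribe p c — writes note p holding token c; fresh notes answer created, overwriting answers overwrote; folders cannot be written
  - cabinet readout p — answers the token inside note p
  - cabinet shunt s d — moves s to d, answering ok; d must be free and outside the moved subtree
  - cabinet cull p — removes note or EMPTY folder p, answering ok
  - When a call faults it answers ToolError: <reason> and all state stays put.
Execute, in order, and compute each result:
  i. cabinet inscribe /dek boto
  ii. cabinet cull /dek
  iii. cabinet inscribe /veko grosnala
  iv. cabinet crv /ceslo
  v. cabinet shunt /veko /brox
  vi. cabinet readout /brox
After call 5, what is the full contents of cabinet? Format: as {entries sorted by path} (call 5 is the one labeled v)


==> cabinet inscribe(p=/dek, c=boto)
<== created
==> cabinet cull(p=/dek)
<== ok
==> cabinet inscribe(p=/veko, c=grosnala)
<== created
==> cabinet crv(p=/ceslo)
<== ok
==> cabinet shunt(s=/veko, d=/brox)
<== ok
==> cabinet readout(p=/brox)
<== grosnala

Answer: {brox=grosnala, ceslo/}


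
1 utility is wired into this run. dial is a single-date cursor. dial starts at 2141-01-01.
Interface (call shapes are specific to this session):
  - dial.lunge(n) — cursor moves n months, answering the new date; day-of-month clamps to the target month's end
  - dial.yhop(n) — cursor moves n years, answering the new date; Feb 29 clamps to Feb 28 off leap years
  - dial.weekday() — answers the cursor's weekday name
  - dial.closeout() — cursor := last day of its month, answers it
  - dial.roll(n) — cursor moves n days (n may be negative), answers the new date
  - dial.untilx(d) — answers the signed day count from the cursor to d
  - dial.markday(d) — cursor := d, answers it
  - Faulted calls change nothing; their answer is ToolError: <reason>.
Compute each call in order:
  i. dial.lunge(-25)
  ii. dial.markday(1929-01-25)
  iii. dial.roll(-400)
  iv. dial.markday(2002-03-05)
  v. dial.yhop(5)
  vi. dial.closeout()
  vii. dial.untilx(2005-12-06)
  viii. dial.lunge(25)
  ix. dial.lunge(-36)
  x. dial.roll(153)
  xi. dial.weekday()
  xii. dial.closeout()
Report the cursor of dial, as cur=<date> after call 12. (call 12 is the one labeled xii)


! lunge(n→-25) == 2138-12-01
! markday(d→1929-01-25) == 1929-01-25
! roll(n→-400) == 1927-12-22
! markday(d→2002-03-05) == 2002-03-05
! yhop(n→5) == 2007-03-05
! closeout() == 2007-03-31
! untilx(d→2005-12-06) == -480
! lunge(n→25) == 2009-04-30
! lunge(n→-36) == 2006-04-30
! roll(n→153) == 2006-09-30
! weekday() == Saturday
! closeout() == 2006-09-30

Answer: cur=2006-09-30


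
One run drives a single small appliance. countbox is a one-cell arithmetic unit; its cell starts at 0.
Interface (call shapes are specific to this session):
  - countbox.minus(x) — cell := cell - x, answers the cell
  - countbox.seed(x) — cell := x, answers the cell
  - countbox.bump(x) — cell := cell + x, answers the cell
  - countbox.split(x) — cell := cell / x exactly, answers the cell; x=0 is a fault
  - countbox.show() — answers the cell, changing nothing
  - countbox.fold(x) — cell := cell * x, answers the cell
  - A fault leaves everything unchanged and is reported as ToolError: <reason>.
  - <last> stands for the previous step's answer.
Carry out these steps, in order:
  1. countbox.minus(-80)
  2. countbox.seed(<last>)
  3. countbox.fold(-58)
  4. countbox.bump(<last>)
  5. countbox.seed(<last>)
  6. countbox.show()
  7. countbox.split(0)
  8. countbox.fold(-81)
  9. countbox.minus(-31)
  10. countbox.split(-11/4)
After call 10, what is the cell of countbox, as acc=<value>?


% minus -80
= 80
% seed <last>
= 80
% fold -58
= -4640
% bump <last>
= -9280
% seed <last>
= -9280
% show
= -9280
% split 0
= ToolError: division by zero
% fold -81
= 751680
% minus -31
= 751711
% split -11/4
= -3006844/11

Answer: acc=-3006844/11


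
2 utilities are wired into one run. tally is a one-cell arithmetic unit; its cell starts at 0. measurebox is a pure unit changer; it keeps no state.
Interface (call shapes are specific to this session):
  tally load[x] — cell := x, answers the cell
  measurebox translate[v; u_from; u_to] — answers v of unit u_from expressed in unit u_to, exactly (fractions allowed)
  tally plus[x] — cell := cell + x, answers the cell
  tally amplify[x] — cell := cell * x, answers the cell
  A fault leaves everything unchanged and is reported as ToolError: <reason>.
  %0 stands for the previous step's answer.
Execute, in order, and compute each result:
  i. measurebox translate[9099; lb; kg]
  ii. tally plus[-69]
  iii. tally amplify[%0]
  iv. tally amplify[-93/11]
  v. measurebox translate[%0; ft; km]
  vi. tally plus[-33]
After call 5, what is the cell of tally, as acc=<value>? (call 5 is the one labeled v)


Answer: acc=-442773/11

Derivation:
! measurebox translate(v→9099, u_from→lb, u_to→kg) == 412723697463/100000000
! tally plus(x→-69) == -69
! tally amplify(x→%0) == 4761
! tally amplify(x→-93/11) == -442773/11
! measurebox translate(v→%0, u_from→ft, u_to→km) == -168696513/13750000
! tally plus(x→-33) == -443136/11


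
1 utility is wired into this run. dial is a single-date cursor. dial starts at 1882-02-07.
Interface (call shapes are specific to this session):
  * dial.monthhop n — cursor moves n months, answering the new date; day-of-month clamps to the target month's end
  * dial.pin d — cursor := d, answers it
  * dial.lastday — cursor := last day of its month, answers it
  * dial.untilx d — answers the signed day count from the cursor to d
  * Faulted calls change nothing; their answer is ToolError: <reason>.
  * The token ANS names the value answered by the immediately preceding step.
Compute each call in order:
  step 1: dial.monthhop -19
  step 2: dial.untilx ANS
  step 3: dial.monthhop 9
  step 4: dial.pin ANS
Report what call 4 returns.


>> dial.monthhop(n='-19')
<< 1880-07-07
>> dial.untilx(d='ANS')
<< 0
>> dial.monthhop(n='9')
<< 1881-04-07
>> dial.pin(d='ANS')
<< 1881-04-07

Answer: 1881-04-07


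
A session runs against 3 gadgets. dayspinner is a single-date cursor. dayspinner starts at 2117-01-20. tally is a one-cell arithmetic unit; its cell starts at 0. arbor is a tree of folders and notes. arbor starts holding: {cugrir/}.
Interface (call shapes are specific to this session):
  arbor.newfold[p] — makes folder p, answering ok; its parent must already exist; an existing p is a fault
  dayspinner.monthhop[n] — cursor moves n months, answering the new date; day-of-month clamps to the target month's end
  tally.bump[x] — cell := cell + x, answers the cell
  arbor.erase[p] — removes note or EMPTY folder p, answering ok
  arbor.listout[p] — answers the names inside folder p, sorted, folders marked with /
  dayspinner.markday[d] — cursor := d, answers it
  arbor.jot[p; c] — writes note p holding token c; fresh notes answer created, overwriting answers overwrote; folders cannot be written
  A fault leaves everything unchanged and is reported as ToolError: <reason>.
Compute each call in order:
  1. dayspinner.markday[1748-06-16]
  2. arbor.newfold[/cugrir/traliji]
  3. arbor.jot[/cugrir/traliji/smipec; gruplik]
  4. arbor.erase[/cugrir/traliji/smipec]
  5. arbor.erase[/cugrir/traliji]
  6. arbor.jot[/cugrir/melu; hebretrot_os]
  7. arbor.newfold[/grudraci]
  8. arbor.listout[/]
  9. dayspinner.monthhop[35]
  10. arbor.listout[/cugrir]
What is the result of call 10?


Answer: [melu]

Derivation:
>>> dayspinner.markday d: 1748-06-16
= 1748-06-16
>>> arbor.newfold p: /cugrir/traliji
= ok
>>> arbor.jot p: /cugrir/traliji/smipec c: gruplik
= created
>>> arbor.erase p: /cugrir/traliji/smipec
= ok
>>> arbor.erase p: /cugrir/traliji
= ok
>>> arbor.jot p: /cugrir/melu c: hebretrot_os
= created
>>> arbor.newfold p: /grudraci
= ok
>>> arbor.listout p: /
= [cugrir/, grudraci/]
>>> dayspinner.monthhop n: 35
= 1751-05-16
>>> arbor.listout p: /cugrir
= [melu]


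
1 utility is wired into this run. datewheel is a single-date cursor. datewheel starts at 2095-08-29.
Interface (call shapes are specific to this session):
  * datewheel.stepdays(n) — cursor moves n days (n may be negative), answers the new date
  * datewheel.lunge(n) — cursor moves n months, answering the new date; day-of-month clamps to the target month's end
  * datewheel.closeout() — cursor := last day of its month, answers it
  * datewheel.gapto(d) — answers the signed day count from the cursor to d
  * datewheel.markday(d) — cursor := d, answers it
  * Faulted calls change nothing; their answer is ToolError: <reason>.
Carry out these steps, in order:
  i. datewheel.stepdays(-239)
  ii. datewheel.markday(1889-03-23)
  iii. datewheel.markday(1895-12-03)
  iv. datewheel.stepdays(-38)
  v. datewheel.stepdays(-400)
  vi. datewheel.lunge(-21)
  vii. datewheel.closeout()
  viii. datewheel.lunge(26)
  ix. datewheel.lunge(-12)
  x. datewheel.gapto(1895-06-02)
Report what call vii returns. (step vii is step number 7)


Act: stepdays[n→-239]
Obs: 2095-01-02
Act: markday[d→1889-03-23]
Obs: 1889-03-23
Act: markday[d→1895-12-03]
Obs: 1895-12-03
Act: stepdays[n→-38]
Obs: 1895-10-26
Act: stepdays[n→-400]
Obs: 1894-09-21
Act: lunge[n→-21]
Obs: 1892-12-21
Act: closeout[]
Obs: 1892-12-31
Act: lunge[n→26]
Obs: 1895-02-28
Act: lunge[n→-12]
Obs: 1894-02-28
Act: gapto[d→1895-06-02]
Obs: 459

Answer: 1892-12-31


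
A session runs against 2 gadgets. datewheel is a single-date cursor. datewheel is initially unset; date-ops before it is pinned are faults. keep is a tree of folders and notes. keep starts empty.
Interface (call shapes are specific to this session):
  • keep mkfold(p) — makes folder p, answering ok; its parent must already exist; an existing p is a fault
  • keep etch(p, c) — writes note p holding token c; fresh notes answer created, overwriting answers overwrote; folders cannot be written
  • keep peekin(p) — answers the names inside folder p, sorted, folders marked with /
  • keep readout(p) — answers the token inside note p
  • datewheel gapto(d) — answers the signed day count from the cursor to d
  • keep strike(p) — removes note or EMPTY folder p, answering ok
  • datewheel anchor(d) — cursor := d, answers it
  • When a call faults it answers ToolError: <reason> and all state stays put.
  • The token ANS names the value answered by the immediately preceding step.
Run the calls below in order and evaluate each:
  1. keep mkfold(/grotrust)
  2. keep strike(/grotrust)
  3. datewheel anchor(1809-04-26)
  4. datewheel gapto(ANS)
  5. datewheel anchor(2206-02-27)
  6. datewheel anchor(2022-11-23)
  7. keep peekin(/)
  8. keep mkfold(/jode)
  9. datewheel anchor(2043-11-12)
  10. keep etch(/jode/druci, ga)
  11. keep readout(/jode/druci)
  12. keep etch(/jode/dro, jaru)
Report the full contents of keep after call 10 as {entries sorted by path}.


Answer: {jode/, jode/druci=ga}

Derivation:
Step: keep mkfold[/grotrust]
Result: ok
Step: keep strike[/grotrust]
Result: ok
Step: datewheel anchor[1809-04-26]
Result: 1809-04-26
Step: datewheel gapto[ANS]
Result: 0
Step: datewheel anchor[2206-02-27]
Result: 2206-02-27
Step: datewheel anchor[2022-11-23]
Result: 2022-11-23
Step: keep peekin[/]
Result: []
Step: keep mkfold[/jode]
Result: ok
Step: datewheel anchor[2043-11-12]
Result: 2043-11-12
Step: keep etch[/jode/druci; ga]
Result: created
Step: keep readout[/jode/druci]
Result: ga
Step: keep etch[/jode/dro; jaru]
Result: created


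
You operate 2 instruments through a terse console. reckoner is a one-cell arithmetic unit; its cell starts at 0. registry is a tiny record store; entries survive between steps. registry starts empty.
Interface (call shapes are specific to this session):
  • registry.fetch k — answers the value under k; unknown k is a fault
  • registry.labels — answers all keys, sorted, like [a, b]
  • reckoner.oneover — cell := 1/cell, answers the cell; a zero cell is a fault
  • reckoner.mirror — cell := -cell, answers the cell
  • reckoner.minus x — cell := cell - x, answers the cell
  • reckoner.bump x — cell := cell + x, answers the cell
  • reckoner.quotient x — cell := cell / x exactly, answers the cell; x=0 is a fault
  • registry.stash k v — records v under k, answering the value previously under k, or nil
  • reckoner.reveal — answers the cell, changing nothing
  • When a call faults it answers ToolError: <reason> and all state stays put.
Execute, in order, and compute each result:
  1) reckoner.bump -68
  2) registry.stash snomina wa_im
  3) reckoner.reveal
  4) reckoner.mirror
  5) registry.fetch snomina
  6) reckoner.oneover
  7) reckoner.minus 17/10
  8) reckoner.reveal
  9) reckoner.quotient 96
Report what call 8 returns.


Answer: -573/340

Derivation:
# 1. reckoner.bump(x→-68) -> -68
# 2. registry.stash(k→snomina, v→wa_im) -> nil
# 3. reckoner.reveal() -> -68
# 4. reckoner.mirror() -> 68
# 5. registry.fetch(k→snomina) -> wa_im
# 6. reckoner.oneover() -> 1/68
# 7. reckoner.minus(x→17/10) -> -573/340
# 8. reckoner.reveal() -> -573/340
# 9. reckoner.quotient(x→96) -> -191/10880


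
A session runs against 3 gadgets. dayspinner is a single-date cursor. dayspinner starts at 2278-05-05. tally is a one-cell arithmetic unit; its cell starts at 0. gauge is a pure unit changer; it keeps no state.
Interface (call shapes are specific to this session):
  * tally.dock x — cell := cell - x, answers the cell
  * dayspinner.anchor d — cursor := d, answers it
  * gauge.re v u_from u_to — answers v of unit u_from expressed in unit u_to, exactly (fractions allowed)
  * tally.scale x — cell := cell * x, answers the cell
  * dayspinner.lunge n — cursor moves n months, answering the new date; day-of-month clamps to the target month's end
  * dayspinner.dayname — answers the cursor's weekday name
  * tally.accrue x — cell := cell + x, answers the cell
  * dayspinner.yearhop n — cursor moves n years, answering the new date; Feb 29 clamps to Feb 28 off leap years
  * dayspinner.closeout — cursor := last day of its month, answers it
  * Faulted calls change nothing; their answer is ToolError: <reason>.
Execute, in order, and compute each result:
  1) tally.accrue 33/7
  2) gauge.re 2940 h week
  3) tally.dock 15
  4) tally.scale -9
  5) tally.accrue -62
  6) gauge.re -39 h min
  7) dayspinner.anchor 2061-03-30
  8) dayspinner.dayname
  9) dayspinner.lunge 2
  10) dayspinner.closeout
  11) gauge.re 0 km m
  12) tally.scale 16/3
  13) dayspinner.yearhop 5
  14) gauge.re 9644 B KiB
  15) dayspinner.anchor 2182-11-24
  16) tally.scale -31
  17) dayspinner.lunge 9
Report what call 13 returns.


Do: accrue[x→33/7]
See: 33/7
Do: re[v→2940; u_from→h; u_to→week]
See: 35/2
Do: dock[x→15]
See: -72/7
Do: scale[x→-9]
See: 648/7
Do: accrue[x→-62]
See: 214/7
Do: re[v→-39; u_from→h; u_to→min]
See: -2340
Do: anchor[d→2061-03-30]
See: 2061-03-30
Do: dayname[]
See: Wednesday
Do: lunge[n→2]
See: 2061-05-30
Do: closeout[]
See: 2061-05-31
Do: re[v→0; u_from→km; u_to→m]
See: 0
Do: scale[x→16/3]
See: 3424/21
Do: yearhop[n→5]
See: 2066-05-31
Do: re[v→9644; u_from→B; u_to→KiB]
See: 2411/256
Do: anchor[d→2182-11-24]
See: 2182-11-24
Do: scale[x→-31]
See: -106144/21
Do: lunge[n→9]
See: 2183-08-24

Answer: 2066-05-31


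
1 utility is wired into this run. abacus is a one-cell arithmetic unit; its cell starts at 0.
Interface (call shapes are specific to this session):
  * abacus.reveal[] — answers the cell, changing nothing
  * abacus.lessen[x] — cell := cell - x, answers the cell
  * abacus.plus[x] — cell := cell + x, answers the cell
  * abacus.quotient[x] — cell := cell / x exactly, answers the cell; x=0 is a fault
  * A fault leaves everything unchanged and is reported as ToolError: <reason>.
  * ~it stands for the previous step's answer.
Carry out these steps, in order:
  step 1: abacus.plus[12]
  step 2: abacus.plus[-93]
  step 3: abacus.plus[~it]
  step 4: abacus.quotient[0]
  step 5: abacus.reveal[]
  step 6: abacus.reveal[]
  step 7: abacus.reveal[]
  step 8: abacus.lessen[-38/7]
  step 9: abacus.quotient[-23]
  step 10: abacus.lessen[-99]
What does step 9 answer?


[in] plus 12
= 12
[in] plus -93
= -81
[in] plus ~it
= -162
[in] quotient 0
= ToolError: division by zero
[in] reveal
= -162
[in] reveal
= -162
[in] reveal
= -162
[in] lessen -38/7
= -1096/7
[in] quotient -23
= 1096/161
[in] lessen -99
= 17035/161

Answer: 1096/161


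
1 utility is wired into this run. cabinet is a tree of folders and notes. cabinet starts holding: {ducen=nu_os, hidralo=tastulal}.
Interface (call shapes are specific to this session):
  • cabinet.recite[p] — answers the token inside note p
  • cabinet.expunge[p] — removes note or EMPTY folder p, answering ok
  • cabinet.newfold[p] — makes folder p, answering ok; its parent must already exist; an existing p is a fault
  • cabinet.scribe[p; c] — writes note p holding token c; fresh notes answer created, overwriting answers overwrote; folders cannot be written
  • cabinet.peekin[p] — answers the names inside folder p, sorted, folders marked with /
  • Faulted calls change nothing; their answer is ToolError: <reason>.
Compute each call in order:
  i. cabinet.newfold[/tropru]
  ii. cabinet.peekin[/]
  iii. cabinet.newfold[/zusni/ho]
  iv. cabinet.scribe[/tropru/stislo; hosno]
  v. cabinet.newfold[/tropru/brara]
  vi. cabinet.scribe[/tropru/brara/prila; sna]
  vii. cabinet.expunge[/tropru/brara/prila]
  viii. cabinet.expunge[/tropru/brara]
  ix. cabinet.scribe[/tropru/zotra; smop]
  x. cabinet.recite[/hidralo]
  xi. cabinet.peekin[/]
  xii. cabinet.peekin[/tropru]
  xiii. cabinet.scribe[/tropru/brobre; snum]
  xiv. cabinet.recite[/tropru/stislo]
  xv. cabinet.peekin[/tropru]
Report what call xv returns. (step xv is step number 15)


Answer: [brobre, stislo, zotra]

Derivation:
Step: cabinet.newfold[p→/tropru]
Result: ok
Step: cabinet.peekin[p→/]
Result: [ducen, hidralo, tropru/]
Step: cabinet.newfold[p→/zusni/ho]
Result: ToolError: no parent
Step: cabinet.scribe[p→/tropru/stislo; c→hosno]
Result: created
Step: cabinet.newfold[p→/tropru/brara]
Result: ok
Step: cabinet.scribe[p→/tropru/brara/prila; c→sna]
Result: created
Step: cabinet.expunge[p→/tropru/brara/prila]
Result: ok
Step: cabinet.expunge[p→/tropru/brara]
Result: ok
Step: cabinet.scribe[p→/tropru/zotra; c→smop]
Result: created
Step: cabinet.recite[p→/hidralo]
Result: tastulal
Step: cabinet.peekin[p→/]
Result: [ducen, hidralo, tropru/]
Step: cabinet.peekin[p→/tropru]
Result: [stislo, zotra]
Step: cabinet.scribe[p→/tropru/brobre; c→snum]
Result: created
Step: cabinet.recite[p→/tropru/stislo]
Result: hosno
Step: cabinet.peekin[p→/tropru]
Result: [brobre, stislo, zotra]


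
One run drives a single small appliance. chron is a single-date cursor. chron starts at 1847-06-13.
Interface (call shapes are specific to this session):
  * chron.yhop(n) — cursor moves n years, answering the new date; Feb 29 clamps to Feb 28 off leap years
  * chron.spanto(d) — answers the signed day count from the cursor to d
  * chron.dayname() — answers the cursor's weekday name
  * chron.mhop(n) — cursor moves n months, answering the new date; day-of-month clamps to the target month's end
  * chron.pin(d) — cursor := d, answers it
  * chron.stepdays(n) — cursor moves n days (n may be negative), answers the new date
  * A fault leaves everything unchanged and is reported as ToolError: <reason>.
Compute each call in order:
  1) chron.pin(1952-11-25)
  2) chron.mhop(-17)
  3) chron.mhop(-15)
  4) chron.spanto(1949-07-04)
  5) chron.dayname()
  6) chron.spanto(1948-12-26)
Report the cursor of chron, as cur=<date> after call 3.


Answer: cur=1950-03-25

Derivation:
-- 1. pin(d=1952-11-25) == 1952-11-25
-- 2. mhop(n=-17) == 1951-06-25
-- 3. mhop(n=-15) == 1950-03-25
-- 4. spanto(d=1949-07-04) == -264
-- 5. dayname() == Saturday
-- 6. spanto(d=1948-12-26) == -454


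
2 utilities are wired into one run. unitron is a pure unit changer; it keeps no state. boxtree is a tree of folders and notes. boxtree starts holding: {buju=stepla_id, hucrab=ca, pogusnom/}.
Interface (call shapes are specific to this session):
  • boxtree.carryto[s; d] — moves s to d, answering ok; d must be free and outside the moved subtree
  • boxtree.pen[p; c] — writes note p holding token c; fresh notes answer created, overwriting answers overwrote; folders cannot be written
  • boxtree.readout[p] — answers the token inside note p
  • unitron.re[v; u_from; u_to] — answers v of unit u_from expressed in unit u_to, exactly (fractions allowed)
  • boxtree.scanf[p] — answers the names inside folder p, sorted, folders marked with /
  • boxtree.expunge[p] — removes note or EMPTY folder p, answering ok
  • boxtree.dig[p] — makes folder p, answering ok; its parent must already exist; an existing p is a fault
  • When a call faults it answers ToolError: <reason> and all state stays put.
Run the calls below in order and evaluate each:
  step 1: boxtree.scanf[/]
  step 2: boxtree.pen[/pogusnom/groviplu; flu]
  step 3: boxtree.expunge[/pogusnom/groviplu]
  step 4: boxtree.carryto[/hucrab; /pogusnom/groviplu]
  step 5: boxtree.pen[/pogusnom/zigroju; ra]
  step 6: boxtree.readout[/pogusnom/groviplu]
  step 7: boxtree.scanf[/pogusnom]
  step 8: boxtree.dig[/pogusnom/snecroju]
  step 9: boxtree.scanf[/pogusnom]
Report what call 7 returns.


;; boxtree.scanf(/) -> [buju, hucrab, pogusnom/]
;; boxtree.pen(/pogusnom/groviplu, flu) -> created
;; boxtree.expunge(/pogusnom/groviplu) -> ok
;; boxtree.carryto(/hucrab, /pogusnom/groviplu) -> ok
;; boxtree.pen(/pogusnom/zigroju, ra) -> created
;; boxtree.readout(/pogusnom/groviplu) -> ca
;; boxtree.scanf(/pogusnom) -> [groviplu, zigroju]
;; boxtree.dig(/pogusnom/snecroju) -> ok
;; boxtree.scanf(/pogusnom) -> [groviplu, snecroju/, zigroju]

Answer: [groviplu, zigroju]


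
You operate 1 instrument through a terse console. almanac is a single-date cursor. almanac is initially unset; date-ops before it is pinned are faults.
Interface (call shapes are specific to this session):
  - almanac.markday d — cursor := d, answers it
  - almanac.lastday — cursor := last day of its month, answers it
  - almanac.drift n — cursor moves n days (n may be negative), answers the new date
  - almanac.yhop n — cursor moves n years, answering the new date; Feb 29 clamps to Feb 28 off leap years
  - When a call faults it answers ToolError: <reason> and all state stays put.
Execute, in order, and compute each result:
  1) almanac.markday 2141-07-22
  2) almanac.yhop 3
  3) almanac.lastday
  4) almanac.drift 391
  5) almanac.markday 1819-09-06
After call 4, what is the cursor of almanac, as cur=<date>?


Answer: cur=2145-08-26

Derivation:
-- almanac.markday(2141-07-22) : 2141-07-22
-- almanac.yhop(3) : 2144-07-22
-- almanac.lastday() : 2144-07-31
-- almanac.drift(391) : 2145-08-26
-- almanac.markday(1819-09-06) : 1819-09-06


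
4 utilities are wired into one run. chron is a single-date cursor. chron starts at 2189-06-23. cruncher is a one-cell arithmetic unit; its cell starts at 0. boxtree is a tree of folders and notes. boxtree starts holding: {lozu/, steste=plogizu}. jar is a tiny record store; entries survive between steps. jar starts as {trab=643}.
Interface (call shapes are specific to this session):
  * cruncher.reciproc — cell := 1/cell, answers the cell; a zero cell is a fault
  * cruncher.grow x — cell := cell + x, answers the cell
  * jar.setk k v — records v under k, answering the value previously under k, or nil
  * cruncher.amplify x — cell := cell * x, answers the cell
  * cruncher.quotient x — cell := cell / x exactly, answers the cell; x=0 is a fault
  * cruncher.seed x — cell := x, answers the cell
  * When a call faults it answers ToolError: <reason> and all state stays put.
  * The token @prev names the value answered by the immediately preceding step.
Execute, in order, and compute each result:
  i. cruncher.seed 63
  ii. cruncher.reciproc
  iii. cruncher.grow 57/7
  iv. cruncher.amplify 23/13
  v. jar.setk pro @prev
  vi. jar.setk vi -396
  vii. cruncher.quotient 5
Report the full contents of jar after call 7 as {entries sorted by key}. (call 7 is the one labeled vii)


Calling cruncher.seed on x→63, — result: 63.
I run cruncher.reciproc, and observe 1/63.
Using cruncher.grow on x→57/7, yielding 514/63.
Invoking cruncher.amplify on x→23/13, and observe 11822/819.
Invoking jar.setk on k→pro, v→@prev, yielding nil.
Using jar.setk on k→vi, v→-396, and observe nil.
I try cruncher.quotient on x→5, and get 11822/4095.

Answer: {pro=11822/819, trab=643, vi=-396}


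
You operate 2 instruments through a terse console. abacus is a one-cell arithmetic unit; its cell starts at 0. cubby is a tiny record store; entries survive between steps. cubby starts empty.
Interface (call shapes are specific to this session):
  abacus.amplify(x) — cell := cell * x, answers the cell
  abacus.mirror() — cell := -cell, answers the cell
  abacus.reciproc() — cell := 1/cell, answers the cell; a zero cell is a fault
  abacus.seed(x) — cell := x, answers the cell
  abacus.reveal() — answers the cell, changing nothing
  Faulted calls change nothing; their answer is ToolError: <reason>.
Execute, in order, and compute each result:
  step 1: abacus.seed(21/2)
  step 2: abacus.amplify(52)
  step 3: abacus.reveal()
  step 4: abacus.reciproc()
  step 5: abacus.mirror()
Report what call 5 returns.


>> abacus.seed(x='21/2')
<< 21/2
>> abacus.amplify(x='52')
<< 546
>> abacus.reveal()
<< 546
>> abacus.reciproc()
<< 1/546
>> abacus.mirror()
<< -1/546

Answer: -1/546


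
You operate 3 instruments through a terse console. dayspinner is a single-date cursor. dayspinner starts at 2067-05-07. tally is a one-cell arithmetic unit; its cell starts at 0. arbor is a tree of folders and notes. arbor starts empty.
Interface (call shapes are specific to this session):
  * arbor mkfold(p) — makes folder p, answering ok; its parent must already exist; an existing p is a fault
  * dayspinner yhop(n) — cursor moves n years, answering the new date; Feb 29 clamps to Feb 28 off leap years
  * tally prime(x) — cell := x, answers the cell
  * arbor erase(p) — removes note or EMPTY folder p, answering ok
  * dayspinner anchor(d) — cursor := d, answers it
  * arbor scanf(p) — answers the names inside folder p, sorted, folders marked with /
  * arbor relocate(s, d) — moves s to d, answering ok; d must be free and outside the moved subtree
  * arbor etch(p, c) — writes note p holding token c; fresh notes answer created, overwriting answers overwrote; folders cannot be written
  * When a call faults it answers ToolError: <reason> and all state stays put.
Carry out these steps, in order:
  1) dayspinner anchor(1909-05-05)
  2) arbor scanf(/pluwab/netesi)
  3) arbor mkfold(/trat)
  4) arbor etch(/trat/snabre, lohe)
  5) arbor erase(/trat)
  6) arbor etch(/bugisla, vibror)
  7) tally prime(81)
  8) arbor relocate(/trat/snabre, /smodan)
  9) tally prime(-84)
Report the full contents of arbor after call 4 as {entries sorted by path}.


Answer: {trat/, trat/snabre=lohe}

Derivation:
I call dayspinner anchor on d=1909-05-05, — result: 1909-05-05.
I run arbor scanf on p=/pluwab/netesi, giving ToolError: not found.
Now I run arbor mkfold on p=/trat, and see ok.
Invoking arbor etch on p=/trat/snabre, c=lohe: created.
Calling arbor erase on p=/trat, which returns ToolError: not empty.
I run arbor etch on p=/bugisla, c=vibror, giving created.
I call tally prime on x=81, → 81.
I invoke arbor relocate on s=/trat/snabre, d=/smodan, yielding ok.
I run tally prime on x=-84, — result: -84.
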